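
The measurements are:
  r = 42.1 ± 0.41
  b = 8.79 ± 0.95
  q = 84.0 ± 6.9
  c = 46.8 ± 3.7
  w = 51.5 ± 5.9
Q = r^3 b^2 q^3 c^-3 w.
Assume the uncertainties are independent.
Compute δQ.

7.24e+08

Products/powers → add relative errors in quadrature, weighted by exponent:
  (3·δr/r)² = (3×0.00974)² = 0.000854;  (2·δb/b)² = (2×0.108)² = 0.0467;  (3·δq/q)² = (3×0.0821)² = 0.0607;  (-3·δc/c)² = (-3×0.0791)² = 0.0563;  (1·δw/w)² = (1×0.115)² = 0.0131
δQ/Q = √(0.178) = 0.422
Q = 1.72e+09, so δQ = 0.422 × 1.72e+09 = 7.24e+08.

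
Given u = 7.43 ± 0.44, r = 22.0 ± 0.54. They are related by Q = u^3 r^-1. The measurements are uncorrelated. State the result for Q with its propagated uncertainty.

18.6 ± 3.34

For a monomial Q ∝ u^3, r^-1, fractional errors add in quadrature:
  (3·δu/u)² = (3×0.0592)² = 0.0316;  (-1·δr/r)² = (-1×0.0245)² = 0.000602
δQ/Q = √(0.0322) = 0.179
Q = 18.6, so δQ = 0.179 × 18.6 = 3.34.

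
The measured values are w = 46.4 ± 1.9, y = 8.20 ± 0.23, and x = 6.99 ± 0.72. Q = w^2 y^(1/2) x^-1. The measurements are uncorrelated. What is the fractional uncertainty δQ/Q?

0.132

For a monomial Q ∝ w^2, y^(1/2), x^-1, fractional errors add in quadrature:
  (2·δw/w)² = (2×0.0409)² = 0.00671;  (½·δy/y)² = (0.5×0.0280)² = 0.000197;  (-1·δx/x)² = (-1×0.103)² = 0.0106
δQ/Q = √(0.0175) = 0.132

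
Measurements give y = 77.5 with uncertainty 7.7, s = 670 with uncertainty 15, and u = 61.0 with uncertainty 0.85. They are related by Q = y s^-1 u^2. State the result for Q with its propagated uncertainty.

430 ± 45.4

Products/powers → add relative errors in quadrature, weighted by exponent:
  (1·δy/y)² = (1×0.0994)² = 0.00987;  (-1·δs/s)² = (-1×0.0224)² = 0.000501;  (2·δu/u)² = (2×0.0139)² = 0.000777
δQ/Q = √(0.0111) = 0.106
Q = 430, so δQ = 0.106 × 430 = 45.4.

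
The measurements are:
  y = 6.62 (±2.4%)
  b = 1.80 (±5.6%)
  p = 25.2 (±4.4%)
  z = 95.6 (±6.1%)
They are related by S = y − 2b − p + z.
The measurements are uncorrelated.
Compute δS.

5.94

Absolute uncertainties add in quadrature for a linear combination:
  (δy)² = 0.0252;  (2·δb)² = 0.0406;  (δp)² = 1.23;  (δz)² = 34.0
δS = √(35.3) = 5.94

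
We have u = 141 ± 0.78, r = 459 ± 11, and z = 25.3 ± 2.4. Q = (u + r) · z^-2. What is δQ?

0.179

Let w = u + r = 600. δw = √(δu² + δr²) = √(0.608 + 121) = 11.0, so δw/w = 0.0184.
Q is then a monomial in w, z:
δQ/Q = √((δw/w)² + (-2·δz/z)²) = √(0.000338 + 0.0360) = 0.191
Q = 0.937, so δQ = 0.191 × 0.937 = 0.179.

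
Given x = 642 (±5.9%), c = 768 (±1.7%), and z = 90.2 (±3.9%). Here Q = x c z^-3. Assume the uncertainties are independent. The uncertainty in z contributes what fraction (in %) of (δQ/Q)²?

(δQ/Q)² = (1·δx/x)² + (1·δc/c)² + (-3·δz/z)²
  x term: (1×0.0590)² = 0.00348
  c term: (1×0.0170)² = 0.000289
  z term: (-3×0.0390)² = 0.0137
Total = 0.0175. Share from z = 0.0137/0.0175 = 0.784.

78.4%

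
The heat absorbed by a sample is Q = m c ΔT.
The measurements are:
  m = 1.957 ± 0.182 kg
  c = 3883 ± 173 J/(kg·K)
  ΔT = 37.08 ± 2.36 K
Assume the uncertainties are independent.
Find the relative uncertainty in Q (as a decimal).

0.121

Since Q is a product/quotient, work with relative uncertainties:
  (1·δm/m)² = (1×0.0930)² = 0.00865;  (1·δc/c)² = (1×0.0446)² = 0.00198;  (1·δΔT/ΔT)² = (1×0.0636)² = 0.00405
δQ/Q = √(0.0147) = 0.121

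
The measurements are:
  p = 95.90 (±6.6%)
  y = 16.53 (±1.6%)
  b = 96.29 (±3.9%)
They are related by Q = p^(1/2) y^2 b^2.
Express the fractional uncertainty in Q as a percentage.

Products/powers → add relative errors in quadrature, weighted by exponent:
  (½·δp/p)² = (0.5×0.0660)² = 0.00109;  (2·δy/y)² = (2×0.0160)² = 0.00102;  (2·δb/b)² = (2×0.0390)² = 0.00608
δQ/Q = √(0.00820) = 0.0905

9.05%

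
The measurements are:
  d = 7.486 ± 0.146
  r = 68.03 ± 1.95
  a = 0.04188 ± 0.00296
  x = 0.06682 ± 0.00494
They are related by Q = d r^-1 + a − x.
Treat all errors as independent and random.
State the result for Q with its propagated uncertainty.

0.08510 ± 0.00691

Let p = d·r^-1 = 0.1100. δp/p = √((1·δd/d)² + (-1·δr/r)²) = √(0.000380 + 0.000822) = 0.0347, so δp = 0.00382.
Q = p + a − x: δQ = √(δp² + δa² + δx²) = √(1.46e-05 + 8.76e-06 + 2.44e-05) = 0.00691
Q = 0.08510.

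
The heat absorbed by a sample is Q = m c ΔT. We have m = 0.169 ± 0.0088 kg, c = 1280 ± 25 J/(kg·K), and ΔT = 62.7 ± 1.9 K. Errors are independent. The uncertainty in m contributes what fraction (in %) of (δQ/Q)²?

67.6%

(δQ/Q)² = (1·δm/m)² + (1·δc/c)² + (1·δΔT/ΔT)²
  m term: (1×0.0521)² = 0.00271
  c term: (1×0.0195)² = 0.000381
  ΔT term: (1×0.0303)² = 0.000918
Total = 0.00401. Share from m = 0.00271/0.00401 = 0.676.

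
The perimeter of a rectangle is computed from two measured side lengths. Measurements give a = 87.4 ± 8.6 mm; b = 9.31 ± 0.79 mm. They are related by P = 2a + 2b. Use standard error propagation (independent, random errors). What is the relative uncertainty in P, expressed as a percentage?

For a sum/difference, combine absolute errors in quadrature:
  (2·δa)² = 296;  (2·δb)² = 2.50
δP = √(298) = 17.3 mm
P = 193 mm, so δP/P = 17.3/193 = 0.0893.

8.93%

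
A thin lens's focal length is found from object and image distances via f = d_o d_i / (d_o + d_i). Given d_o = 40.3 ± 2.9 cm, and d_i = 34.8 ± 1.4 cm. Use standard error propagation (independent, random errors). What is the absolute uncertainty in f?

∂f/∂d_o = (d_i/(d_o+d_i))² = 0.215;  ∂f/∂d_i = (d_o/(d_o+d_i))² = 0.288
δf = √((∂f/∂d_o · δd_o)² + (∂f/∂d_i · δd_i)²) = √(0.388 + 0.163) = 0.742 cm

0.742 cm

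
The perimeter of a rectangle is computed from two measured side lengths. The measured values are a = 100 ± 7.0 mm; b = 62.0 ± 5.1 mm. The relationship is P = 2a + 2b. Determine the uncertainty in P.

For a sum/difference, combine absolute errors in quadrature:
  (2·δa)² = 196;  (2·δb)² = 104
δP = √(300) = 17.3 mm

17.3 mm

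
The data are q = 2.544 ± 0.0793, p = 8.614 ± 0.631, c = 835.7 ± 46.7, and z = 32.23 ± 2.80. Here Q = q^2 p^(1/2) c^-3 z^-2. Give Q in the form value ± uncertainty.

Relative error in a monomial: (δQ/Q)² = Σ (nᵢ · δxᵢ/xᵢ)².
  (2·δq/q)² = (2×0.0312)² = 0.00389;  (½·δp/p)² = (0.5×0.0733)² = 0.00134;  (-3·δc/c)² = (-3×0.0559)² = 0.0281;  (-2·δz/z)² = (-2×0.0869)² = 0.0302
δQ/Q = √(0.0635) = 0.252
Q = 3.133e-11, so δQ = 0.252 × 3.133e-11 = 7.9e-12.

(3.133 ± 0.790) × 10^-11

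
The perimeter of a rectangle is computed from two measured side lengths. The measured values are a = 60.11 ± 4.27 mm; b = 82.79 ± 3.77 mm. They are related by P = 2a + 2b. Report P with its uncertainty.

Sums and differences: (δP)² = Σ (cᵢ δxᵢ)².
  (2·δa)² = 72.9;  (2·δb)² = 56.9
δP = √(130) = 11.4 mm
P = 285.8 mm.

285.8 ± 11.4 mm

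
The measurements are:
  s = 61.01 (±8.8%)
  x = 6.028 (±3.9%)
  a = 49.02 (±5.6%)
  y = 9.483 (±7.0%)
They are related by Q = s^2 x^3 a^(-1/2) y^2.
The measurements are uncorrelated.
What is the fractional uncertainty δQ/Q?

For a monomial Q ∝ s^2, x^3, a^(-1/2), y^2, fractional errors add in quadrature:
  (2·δs/s)² = (2×0.0880)² = 0.0310;  (3·δx/x)² = (3×0.0390)² = 0.0137;  (−½·δa/a)² = (-0.5×0.0560)² = 0.000784;  (2·δy/y)² = (2×0.0700)² = 0.0196
δQ/Q = √(0.0650) = 0.255

0.255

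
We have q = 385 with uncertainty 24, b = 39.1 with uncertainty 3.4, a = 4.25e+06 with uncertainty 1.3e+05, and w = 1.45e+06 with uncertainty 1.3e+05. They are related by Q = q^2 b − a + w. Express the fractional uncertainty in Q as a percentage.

Let p = q^2·b = 5.8e+06. δp/p = √((2·δq/q)² + (1·δb/b)²) = √(0.0155 + 0.00756) = 0.152, so δp = 8.81e+05.
Q = p − a + w: δQ = √(δp² + δa² + δw²) = √(7.76e+11 + 1.69e+10 + 1.69e+10) = 9e+05
Q = 3e+06, so δQ/Q = 9e+05/3e+06 = 0.300.

30.0%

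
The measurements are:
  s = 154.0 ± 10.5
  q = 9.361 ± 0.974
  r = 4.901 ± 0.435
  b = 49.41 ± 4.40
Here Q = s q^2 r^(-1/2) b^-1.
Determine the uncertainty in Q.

Since Q is a product/quotient, work with relative uncertainties:
  (1·δs/s)² = (1×0.0682)² = 0.00465;  (2·δq/q)² = (2×0.104)² = 0.0433;  (−½·δr/r)² = (-0.5×0.0888)² = 0.00197;  (-1·δb/b)² = (-1×0.0891)² = 0.00793
δQ/Q = √(0.0579) = 0.241
Q = 123.4, so δQ = 0.241 × 123.4 = 29.7.

29.7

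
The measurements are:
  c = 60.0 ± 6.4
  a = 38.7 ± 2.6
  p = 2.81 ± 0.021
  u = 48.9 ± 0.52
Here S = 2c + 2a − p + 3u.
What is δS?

For a sum/difference, combine absolute errors in quadrature:
  (2·δc)² = 164;  (2·δa)² = 27.0;  (δp)² = 0.000441;  (3·δu)² = 2.43
δS = √(193) = 13.9

13.9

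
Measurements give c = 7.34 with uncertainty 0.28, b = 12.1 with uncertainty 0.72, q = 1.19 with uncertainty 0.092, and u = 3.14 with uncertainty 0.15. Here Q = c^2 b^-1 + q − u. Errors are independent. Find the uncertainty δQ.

0.465

Let p = c^2·b^-1 = 4.45. δp/p = √((2·δc/c)² + (-1·δb/b)²) = √(0.00582 + 0.00354) = 0.0968, so δp = 0.431.
Q = p + q − u: δQ = √(δp² + δq² + δu²) = √(0.186 + 0.00846 + 0.0225) = 0.465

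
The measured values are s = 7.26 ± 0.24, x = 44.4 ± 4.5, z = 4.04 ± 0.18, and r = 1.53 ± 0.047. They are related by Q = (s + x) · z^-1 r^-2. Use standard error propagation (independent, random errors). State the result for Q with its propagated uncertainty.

5.46 ± 0.632

Let u = s + x = 51.7. δu = √(δs² + δx²) = √(0.0576 + 20.2) = 4.51, so δu/u = 0.0872.
Q is then a monomial in u, z, r:
δQ/Q = √((δu/u)² + (-1·δz/z)² + (-2·δr/r)²) = √(0.00761 + 0.00199 + 0.00377) = 0.116
Q = 5.46, so δQ = 0.116 × 5.46 = 0.632.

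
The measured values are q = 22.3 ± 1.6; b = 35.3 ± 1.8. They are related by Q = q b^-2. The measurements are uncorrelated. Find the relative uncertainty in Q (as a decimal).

Relative error in a monomial: (δQ/Q)² = Σ (nᵢ · δxᵢ/xᵢ)².
  (1·δq/q)² = (1×0.0717)² = 0.00515;  (-2·δb/b)² = (-2×0.0510)² = 0.0104
δQ/Q = √(0.0155) = 0.125

0.125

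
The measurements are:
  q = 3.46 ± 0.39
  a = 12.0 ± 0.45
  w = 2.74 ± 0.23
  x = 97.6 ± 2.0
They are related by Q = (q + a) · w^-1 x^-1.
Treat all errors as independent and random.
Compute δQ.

0.00547

Let u = q + a = 15.5. δu = √(δq² + δa²) = √(0.152 + 0.203) = 0.595, so δu/u = 0.0385.
Q is then a monomial in u, w, x:
δQ/Q = √((δu/u)² + (-1·δw/w)² + (-1·δx/x)²) = √(0.00148 + 0.00705 + 0.000420) = 0.0946
Q = 0.0578, so δQ = 0.0946 × 0.0578 = 0.00547.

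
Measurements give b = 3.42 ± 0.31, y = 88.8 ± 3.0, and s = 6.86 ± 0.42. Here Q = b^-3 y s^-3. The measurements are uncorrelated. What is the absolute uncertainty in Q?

Relative error in a monomial: (δQ/Q)² = Σ (nᵢ · δxᵢ/xᵢ)².
  (-3·δb/b)² = (-3×0.0906)² = 0.0739;  (1·δy/y)² = (1×0.0338)² = 0.00114;  (-3·δs/s)² = (-3×0.0612)² = 0.0337
δQ/Q = √(0.109) = 0.330
Q = 0.00688, so δQ = 0.330 × 0.00688 = 0.00227.

0.00227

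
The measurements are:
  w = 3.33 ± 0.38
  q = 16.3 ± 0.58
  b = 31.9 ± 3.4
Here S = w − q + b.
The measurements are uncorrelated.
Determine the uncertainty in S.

3.47

For a sum/difference, combine absolute errors in quadrature:
  (δw)² = 0.144;  (δq)² = 0.336;  (δb)² = 11.6
δS = √(12.0) = 3.47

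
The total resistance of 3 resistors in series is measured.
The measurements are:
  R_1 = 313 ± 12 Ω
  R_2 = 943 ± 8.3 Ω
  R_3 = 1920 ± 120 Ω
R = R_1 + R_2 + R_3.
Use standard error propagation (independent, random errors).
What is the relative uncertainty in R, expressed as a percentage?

3.81%

Each term contributes (cᵢ δxᵢ)² to (δR)²:
  (δR_1)² = 144;  (δR_2)² = 68.9;  (δR_3)² = 14400
δR = √(14600) = 121 Ω
R = 3180 Ω, so δR/R = 121/3180 = 0.0381.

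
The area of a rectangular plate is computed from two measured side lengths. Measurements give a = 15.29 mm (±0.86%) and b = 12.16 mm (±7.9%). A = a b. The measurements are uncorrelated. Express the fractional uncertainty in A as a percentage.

Relative error in a monomial: (δA/A)² = Σ (nᵢ · δxᵢ/xᵢ)².
  (1·δa/a)² = (1×0.00860)² = 7.4e-05;  (1·δb/b)² = (1×0.0790)² = 0.00624
δA/A = √(0.00631) = 0.0795

7.95%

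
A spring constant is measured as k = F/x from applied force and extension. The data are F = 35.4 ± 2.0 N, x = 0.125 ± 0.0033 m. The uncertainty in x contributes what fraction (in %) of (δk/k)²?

17.9%

(δk/k)² = (1·δF/F)² + (-1·δx/x)²
  F term: (1×0.0565)² = 0.00319
  x term: (-1×0.0264)² = 0.000697
Total = 0.00389. Share from x = 0.000697/0.00389 = 0.179.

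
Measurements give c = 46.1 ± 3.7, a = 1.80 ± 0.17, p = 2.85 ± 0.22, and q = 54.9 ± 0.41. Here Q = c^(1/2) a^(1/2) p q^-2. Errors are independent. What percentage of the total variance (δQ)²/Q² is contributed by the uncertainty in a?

22.2%

(δQ/Q)² = (½·δc/c)² + (½·δa/a)² + (1·δp/p)² + (-2·δq/q)²
  c term: (0.5×0.0803)² = 0.00161
  a term: (0.5×0.0944)² = 0.00223
  p term: (1×0.0772)² = 0.00596
  q term: (-2×0.00747)² = 0.000223
Total = 0.0100. Share from a = 0.00223/0.0100 = 0.222.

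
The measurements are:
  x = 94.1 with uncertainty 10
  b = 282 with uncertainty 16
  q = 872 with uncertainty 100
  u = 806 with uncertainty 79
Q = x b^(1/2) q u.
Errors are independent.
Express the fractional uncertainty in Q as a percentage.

For a monomial Q ∝ x, b^(1/2), q, u, fractional errors add in quadrature:
  (1·δx/x)² = (1×0.106)² = 0.0113;  (½·δb/b)² = (0.5×0.0567)² = 0.000805;  (1·δq/q)² = (1×0.115)² = 0.0132;  (1·δu/u)² = (1×0.0980)² = 0.00961
δQ/Q = √(0.0349) = 0.187

18.7%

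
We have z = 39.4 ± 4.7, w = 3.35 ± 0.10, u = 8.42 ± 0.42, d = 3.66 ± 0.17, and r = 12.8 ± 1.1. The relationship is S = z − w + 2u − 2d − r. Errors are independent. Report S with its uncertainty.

Sums and differences: (δS)² = Σ (cᵢ δxᵢ)².
  (δz)² = 22.1;  (δw)² = 0.0100;  (2·δu)² = 0.706;  (2·δd)² = 0.116;  (δr)² = 1.21
δS = √(24.1) = 4.91
S = 32.8.

32.8 ± 4.91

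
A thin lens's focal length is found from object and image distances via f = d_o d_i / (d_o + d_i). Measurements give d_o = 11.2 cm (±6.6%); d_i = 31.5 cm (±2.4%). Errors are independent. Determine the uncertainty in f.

0.406 cm

∂f/∂d_o = (d_i/(d_o+d_i))² = 0.544;  ∂f/∂d_i = (d_o/(d_o+d_i))² = 0.0688
δf = √((∂f/∂d_o · δd_o)² + (∂f/∂d_i · δd_i)²) = √(0.162 + 0.00271) = 0.406 cm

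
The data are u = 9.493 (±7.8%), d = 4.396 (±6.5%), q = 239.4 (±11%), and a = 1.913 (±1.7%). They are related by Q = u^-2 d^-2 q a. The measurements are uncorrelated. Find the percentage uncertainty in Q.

For a monomial Q ∝ u^-2, d^-2, q, a, fractional errors add in quadrature:
  (-2·δu/u)² = (-2×0.0780)² = 0.0243;  (-2·δd/d)² = (-2×0.0650)² = 0.0169;  (1·δq/q)² = (1×0.110)² = 0.0121;  (1·δa/a)² = (1×0.0170)² = 0.000289
δQ/Q = √(0.0536) = 0.232

23.2%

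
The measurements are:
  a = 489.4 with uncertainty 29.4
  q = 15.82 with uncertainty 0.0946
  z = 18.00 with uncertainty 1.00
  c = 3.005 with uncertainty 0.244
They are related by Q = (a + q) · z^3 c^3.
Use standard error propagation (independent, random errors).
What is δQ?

2.41e+07

Let u = a + q = 505.2. δu = √(δa² + δq²) = √(864 + 0.00895) = 29.4, so δu/u = 0.0582.
Q is then a monomial in u, z, c:
δQ/Q = √((δu/u)² + (3·δz/z)² + (3·δc/c)²) = √(0.00339 + 0.0278 + 0.0593) = 0.301
Q = 7.995e+07, so δQ = 0.301 × 7.995e+07 = 2.41e+07.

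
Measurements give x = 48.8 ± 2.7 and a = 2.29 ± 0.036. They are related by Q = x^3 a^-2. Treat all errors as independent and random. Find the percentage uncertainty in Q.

For a monomial Q ∝ x^3, a^-2, fractional errors add in quadrature:
  (3·δx/x)² = (3×0.0553)² = 0.0276;  (-2·δa/a)² = (-2×0.0157)² = 0.000989
δQ/Q = √(0.0285) = 0.169

16.9%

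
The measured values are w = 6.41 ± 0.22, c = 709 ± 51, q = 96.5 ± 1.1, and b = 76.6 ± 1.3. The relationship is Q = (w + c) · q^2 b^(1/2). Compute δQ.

Let u = w + c = 715. δu = √(δw² + δc²) = √(0.0484 + 2600) = 51.0, so δu/u = 0.0713.
Q is then a monomial in u, q, b:
δQ/Q = √((δu/u)² + (2·δq/q)² + (½·δb/b)²) = √(0.00508 + 0.000520 + 7.2e-05) = 0.0753
Q = 5.83e+07, so δQ = 0.0753 × 5.83e+07 = 4.39e+06.

4.39e+06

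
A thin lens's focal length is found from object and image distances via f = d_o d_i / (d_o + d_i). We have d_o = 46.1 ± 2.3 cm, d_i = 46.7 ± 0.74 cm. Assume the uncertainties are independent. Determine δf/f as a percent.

2.63%

∂f/∂d_o = (d_i/(d_o+d_i))² = 0.253;  ∂f/∂d_i = (d_o/(d_o+d_i))² = 0.247
δf = √((∂f/∂d_o · δd_o)² + (∂f/∂d_i · δd_i)²) = √(0.339 + 0.0333) = 0.610 cm
f = 23.2 cm, so δf/f = 0.610/23.2 = 0.0263.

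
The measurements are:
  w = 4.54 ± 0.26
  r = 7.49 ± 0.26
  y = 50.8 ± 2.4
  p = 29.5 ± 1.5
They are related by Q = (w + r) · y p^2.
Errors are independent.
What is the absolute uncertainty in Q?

Let u = w + r = 12.0. δu = √(δw² + δr²) = √(0.0676 + 0.0676) = 0.368, so δu/u = 0.0306.
Q is then a monomial in u, y, p:
δQ/Q = √((δu/u)² + (1·δy/y)² + (2·δp/p)²) = √(0.000934 + 0.00223 + 0.0103) = 0.116
Q = 5.32e+05, so δQ = 0.116 × 5.32e+05 = 61800.

61800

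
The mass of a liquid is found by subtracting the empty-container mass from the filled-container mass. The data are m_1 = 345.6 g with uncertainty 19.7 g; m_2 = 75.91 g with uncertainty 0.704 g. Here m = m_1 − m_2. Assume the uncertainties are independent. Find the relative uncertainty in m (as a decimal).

0.0731

Sums and differences: (δm)² = Σ (cᵢ δxᵢ)².
  (δm_1)² = 388;  (δm_2)² = 0.496
δm = √(389) = 19.7 g
m = 269.7 g, so δm/m = 19.7/269.7 = 0.0731.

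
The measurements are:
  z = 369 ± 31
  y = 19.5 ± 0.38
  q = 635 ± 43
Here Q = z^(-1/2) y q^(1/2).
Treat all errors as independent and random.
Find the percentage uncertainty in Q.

5.74%

Q is a product of powers, so relative uncertainties combine in quadrature:
  (−½·δz/z)² = (-0.5×0.0840)² = 0.00176;  (1·δy/y)² = (1×0.0195)² = 0.000380;  (½·δq/q)² = (0.5×0.0677)² = 0.00115
δQ/Q = √(0.00329) = 0.0574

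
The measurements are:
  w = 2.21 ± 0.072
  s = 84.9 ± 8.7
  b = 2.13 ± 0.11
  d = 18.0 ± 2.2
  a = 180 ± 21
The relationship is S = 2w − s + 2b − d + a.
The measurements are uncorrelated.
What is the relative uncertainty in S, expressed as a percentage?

Each term contributes (cᵢ δxᵢ)² to (δS)²:
  (2·δw)² = 0.0207;  (δs)² = 75.7;  (2·δb)² = 0.0484;  (δd)² = 4.84;  (δa)² = 441
δS = √(522) = 22.8
S = 85.8, so δS/S = 22.8/85.8 = 0.266.

26.6%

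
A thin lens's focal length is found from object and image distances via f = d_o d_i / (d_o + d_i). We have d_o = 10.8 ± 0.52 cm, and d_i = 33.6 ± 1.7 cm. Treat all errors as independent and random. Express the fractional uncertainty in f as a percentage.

3.85%

∂f/∂d_o = (d_i/(d_o+d_i))² = 0.573;  ∂f/∂d_i = (d_o/(d_o+d_i))² = 0.0592
δf = √((∂f/∂d_o · δd_o)² + (∂f/∂d_i · δd_i)²) = √(0.0887 + 0.0101) = 0.314 cm
f = 8.17 cm, so δf/f = 0.314/8.17 = 0.0385.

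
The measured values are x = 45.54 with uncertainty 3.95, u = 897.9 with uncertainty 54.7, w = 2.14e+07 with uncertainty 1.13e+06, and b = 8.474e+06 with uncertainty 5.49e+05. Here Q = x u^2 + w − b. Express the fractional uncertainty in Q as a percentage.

Let p = x·u^2 = 3.672e+07. δp/p = √((1·δx/x)² + (2·δu/u)²) = √(0.00752 + 0.0148) = 0.150, so δp = 5.49e+06.
Q = p + w − b: δQ = √(δp² + δw² + δb²) = √(3.02e+13 + 1.28e+12 + 3.01e+11) = 5.63e+06
Q = 4.964e+07, so δQ/Q = 5.63e+06/4.964e+07 = 0.113.

11.3%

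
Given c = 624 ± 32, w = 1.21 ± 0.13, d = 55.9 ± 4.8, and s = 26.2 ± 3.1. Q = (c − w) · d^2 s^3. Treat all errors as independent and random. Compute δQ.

1.39e+10

Let u = c − w = 623. δu = √(δc² + δw²) = √(1020 + 0.0169) = 32.0, so δu/u = 0.0514.
Q is then a monomial in u, d, s:
δQ/Q = √((δu/u)² + (2·δd/d)² + (3·δs/s)²) = √(0.00264 + 0.0295 + 0.126) = 0.398
Q = 3.5e+10, so δQ = 0.398 × 3.5e+10 = 1.39e+10.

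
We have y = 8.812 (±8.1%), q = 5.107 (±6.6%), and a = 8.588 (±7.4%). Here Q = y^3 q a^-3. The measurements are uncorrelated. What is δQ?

1.85

Products/powers → add relative errors in quadrature, weighted by exponent:
  (3·δy/y)² = (3×0.0810)² = 0.0590;  (1·δq/q)² = (1×0.0660)² = 0.00436;  (-3·δa/a)² = (-3×0.0740)² = 0.0493
δQ/Q = √(0.113) = 0.336
Q = 5.517, so δQ = 0.336 × 5.517 = 1.85.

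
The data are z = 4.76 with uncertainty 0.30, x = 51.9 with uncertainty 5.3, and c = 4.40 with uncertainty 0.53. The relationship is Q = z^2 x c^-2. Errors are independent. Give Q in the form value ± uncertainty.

Products/powers → add relative errors in quadrature, weighted by exponent:
  (2·δz/z)² = (2×0.0630)² = 0.0159;  (1·δx/x)² = (1×0.102)² = 0.0104;  (-2·δc/c)² = (-2×0.120)² = 0.0580
δQ/Q = √(0.0844) = 0.290
Q = 60.7, so δQ = 0.290 × 60.7 = 17.6.

60.7 ± 17.6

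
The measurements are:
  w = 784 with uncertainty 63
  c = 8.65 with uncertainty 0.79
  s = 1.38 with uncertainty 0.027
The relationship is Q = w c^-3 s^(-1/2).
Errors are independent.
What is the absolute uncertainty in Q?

0.295

Products/powers → add relative errors in quadrature, weighted by exponent:
  (1·δw/w)² = (1×0.0804)² = 0.00646;  (-3·δc/c)² = (-3×0.0913)² = 0.0751;  (−½·δs/s)² = (-0.5×0.0196)² = 9.57e-05
δQ/Q = √(0.0816) = 0.286
Q = 1.03, so δQ = 0.286 × 1.03 = 0.295.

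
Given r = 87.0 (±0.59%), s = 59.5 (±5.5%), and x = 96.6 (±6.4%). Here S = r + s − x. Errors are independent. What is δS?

7.01

Each term contributes (cᵢ δxᵢ)² to (δS)²:
  (δr)² = 0.263;  (δs)² = 10.7;  (δx)² = 38.2
δS = √(49.2) = 7.01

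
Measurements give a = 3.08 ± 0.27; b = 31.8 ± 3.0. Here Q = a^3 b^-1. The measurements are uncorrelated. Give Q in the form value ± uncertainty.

Q is a product of powers, so relative uncertainties combine in quadrature:
  (3·δa/a)² = (3×0.0877)² = 0.0692;  (-1·δb/b)² = (-1×0.0943)² = 0.00890
δQ/Q = √(0.0781) = 0.279
Q = 0.919, so δQ = 0.279 × 0.919 = 0.257.

0.919 ± 0.257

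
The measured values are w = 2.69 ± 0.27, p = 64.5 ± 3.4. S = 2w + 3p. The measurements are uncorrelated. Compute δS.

10.2

S is a linear combination, so absolute uncertainties add in quadrature:
  (2·δw)² = 0.292;  (3·δp)² = 104
δS = √(104) = 10.2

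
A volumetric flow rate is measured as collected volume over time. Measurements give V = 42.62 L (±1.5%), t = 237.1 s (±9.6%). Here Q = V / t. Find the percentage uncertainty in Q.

Since Q is a product/quotient, work with relative uncertainties:
  (1·δV/V)² = (1×0.0150)² = 0.000225;  (-1·δt/t)² = (-1×0.0960)² = 0.00922
δQ/Q = √(0.00944) = 0.0972

9.72%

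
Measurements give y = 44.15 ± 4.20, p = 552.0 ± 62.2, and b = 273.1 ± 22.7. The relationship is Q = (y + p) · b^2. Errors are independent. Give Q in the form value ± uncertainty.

(4.446 ± 0.873) × 10^7

Let u = y + p = 596.1. δu = √(δy² + δp²) = √(17.6 + 3870) = 62.3, so δu/u = 0.105.
Q is then a monomial in u, b:
δQ/Q = √((δu/u)² + (2·δb/b)²) = √(0.0109 + 0.0276) = 0.196
Q = 4.446e+07, so δQ = 0.196 × 4.446e+07 = 8.73e+06.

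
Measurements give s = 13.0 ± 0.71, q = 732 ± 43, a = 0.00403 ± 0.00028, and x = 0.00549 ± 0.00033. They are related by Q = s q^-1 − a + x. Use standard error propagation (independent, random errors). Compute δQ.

Let p = s·q^-1 = 0.0178. δp/p = √((1·δs/s)² + (-1·δq/q)²) = √(0.00298 + 0.00345) = 0.0802, so δp = 0.00142.
Q = p − a + x: δQ = √(δp² + δa² + δx²) = √(2.03e-06 + 7.84e-08 + 1.09e-07) = 0.00149

0.00149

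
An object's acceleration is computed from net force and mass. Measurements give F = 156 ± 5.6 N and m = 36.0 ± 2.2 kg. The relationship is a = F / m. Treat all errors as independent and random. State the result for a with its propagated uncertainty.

Since a is a product/quotient, work with relative uncertainties:
  (1·δF/F)² = (1×0.0359)² = 0.00129;  (-1·δm/m)² = (-1×0.0611)² = 0.00373
δa/a = √(0.00502) = 0.0709
a = 4.33 m/s^2, so δa = 0.0709 × 4.33 = 0.307 m/s^2.

4.33 ± 0.307 m/s^2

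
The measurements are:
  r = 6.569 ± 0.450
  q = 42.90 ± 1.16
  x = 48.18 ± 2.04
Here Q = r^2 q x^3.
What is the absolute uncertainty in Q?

3.91e+07

Relative error in a monomial: (δQ/Q)² = Σ (nᵢ · δxᵢ/xᵢ)².
  (2·δr/r)² = (2×0.0685)² = 0.0188;  (1·δq/q)² = (1×0.0270)² = 0.000731;  (3·δx/x)² = (3×0.0423)² = 0.0161
δQ/Q = √(0.0356) = 0.189
Q = 2.07e+08, so δQ = 0.189 × 2.07e+08 = 3.91e+07.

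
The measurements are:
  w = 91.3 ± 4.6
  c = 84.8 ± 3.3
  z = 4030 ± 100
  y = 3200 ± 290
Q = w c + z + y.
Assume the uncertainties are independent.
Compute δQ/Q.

0.0388

Let p = w·c = 7740. δp/p = √((1·δw/w)² + (1·δc/c)²) = √(0.00254 + 0.00151) = 0.0637, so δp = 493.
Q = p + z + y: δQ = √(δp² + δz² + δy²) = √(2.43e+05 + 10000 + 84100) = 581
Q = 15000, so δQ/Q = 581/15000 = 0.0388.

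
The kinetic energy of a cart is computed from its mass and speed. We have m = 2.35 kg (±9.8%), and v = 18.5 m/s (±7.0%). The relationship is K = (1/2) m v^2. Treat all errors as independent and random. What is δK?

68.7 J

Since K is a product/quotient, work with relative uncertainties:
  (1·δm/m)² = (1×0.0980)² = 0.00960;  (2·δv/v)² = (2×0.0700)² = 0.0196
δK/K = √(0.0292) = 0.171
K = 402 J, so δK = 0.171 × 402 = 68.7 J.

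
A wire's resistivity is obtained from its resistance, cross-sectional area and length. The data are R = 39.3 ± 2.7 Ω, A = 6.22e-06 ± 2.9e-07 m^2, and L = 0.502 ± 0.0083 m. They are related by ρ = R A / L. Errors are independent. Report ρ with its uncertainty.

Products/powers → add relative errors in quadrature, weighted by exponent:
  (1·δR/R)² = (1×0.0687)² = 0.00472;  (1·δA/A)² = (1×0.0466)² = 0.00217;  (-1·δL/L)² = (-1×0.0165)² = 0.000273
δρ/ρ = √(0.00717) = 0.0847
ρ = 0.000487 Ω·m, so δρ = 0.0847 × 0.000487 = 4.12e-05 Ω·m.

(4.87 ± 0.412) × 10^-4 Ω·m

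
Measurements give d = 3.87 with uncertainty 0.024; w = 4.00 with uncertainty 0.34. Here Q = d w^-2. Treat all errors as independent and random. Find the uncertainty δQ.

For a monomial Q ∝ d, w^-2, fractional errors add in quadrature:
  (1·δd/d)² = (1×0.00620)² = 3.85e-05;  (-2·δw/w)² = (-2×0.0850)² = 0.0289
δQ/Q = √(0.0289) = 0.170
Q = 0.242, so δQ = 0.170 × 0.242 = 0.0411.

0.0411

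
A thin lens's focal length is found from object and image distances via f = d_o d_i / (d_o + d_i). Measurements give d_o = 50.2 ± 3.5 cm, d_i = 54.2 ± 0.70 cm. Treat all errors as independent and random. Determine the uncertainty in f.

0.957 cm

∂f/∂d_o = (d_i/(d_o+d_i))² = 0.270;  ∂f/∂d_i = (d_o/(d_o+d_i))² = 0.231
δf = √((∂f/∂d_o · δd_o)² + (∂f/∂d_i · δd_i)²) = √(0.890 + 0.0262) = 0.957 cm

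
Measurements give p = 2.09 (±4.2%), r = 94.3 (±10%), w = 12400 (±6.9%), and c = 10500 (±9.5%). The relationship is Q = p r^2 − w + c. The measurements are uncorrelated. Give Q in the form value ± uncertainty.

Let h = p·r^2 = 18600. δh/h = √((1·δp/p)² + (2·δr/r)²) = √(0.00176 + 0.0400) = 0.204, so δh = 3800.
Q = h − w + c: δQ = √(δh² + δw² + δc²) = √(1.44e+07 + 7.32e+05 + 9.95e+05) = 4020
Q = 16700.

16700 ± 4020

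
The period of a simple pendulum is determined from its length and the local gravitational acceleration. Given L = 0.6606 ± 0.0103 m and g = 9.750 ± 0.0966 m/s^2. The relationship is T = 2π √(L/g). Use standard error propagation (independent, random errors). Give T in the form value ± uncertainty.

1.635 ± 0.0151 s

Relative error in a monomial: (δT/T)² = Σ (nᵢ · δxᵢ/xᵢ)².
  (½·δL/L)² = (0.5×0.0156)² = 6.08e-05;  (−½·δg/g)² = (-0.5×0.00991)² = 2.45e-05
δT/T = √(8.53e-05) = 0.00924
T = 1.635 s, so δT = 0.00924 × 1.635 = 0.0151 s.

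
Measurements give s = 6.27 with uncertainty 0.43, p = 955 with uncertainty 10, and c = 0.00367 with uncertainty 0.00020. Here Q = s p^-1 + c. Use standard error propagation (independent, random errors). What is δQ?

0.000497

Let w = s·p^-1 = 0.00657. δw/w = √((1·δs/s)² + (-1·δp/p)²) = √(0.00470 + 0.000110) = 0.0694, so δw = 0.000455.
Q = w + c: δQ = √(δw² + δc²) = √(2.07e-07 + 4e-08) = 0.000497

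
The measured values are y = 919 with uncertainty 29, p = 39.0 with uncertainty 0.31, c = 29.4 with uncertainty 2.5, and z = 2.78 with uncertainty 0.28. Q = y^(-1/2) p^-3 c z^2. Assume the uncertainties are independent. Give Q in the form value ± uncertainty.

(1.26 ± 0.279) × 10^-4

Relative error in a monomial: (δQ/Q)² = Σ (nᵢ · δxᵢ/xᵢ)².
  (−½·δy/y)² = (-0.5×0.0316)² = 0.000249;  (-3·δp/p)² = (-3×0.00795)² = 0.000569;  (1·δc/c)² = (1×0.0850)² = 0.00723;  (2·δz/z)² = (2×0.101)² = 0.0406
δQ/Q = √(0.0486) = 0.221
Q = 0.000126, so δQ = 0.221 × 0.000126 = 2.79e-05.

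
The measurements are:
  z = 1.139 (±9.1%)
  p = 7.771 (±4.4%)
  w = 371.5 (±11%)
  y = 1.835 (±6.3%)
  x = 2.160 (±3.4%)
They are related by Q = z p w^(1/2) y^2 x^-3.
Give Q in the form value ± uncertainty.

For a monomial Q ∝ z, p, w^(1/2), y^2, x^-3, fractional errors add in quadrature:
  (1·δz/z)² = (1×0.0910)² = 0.00828;  (1·δp/p)² = (1×0.0440)² = 0.00194;  (½·δw/w)² = (0.5×0.110)² = 0.00302;  (2·δy/y)² = (2×0.0630)² = 0.0159;  (-3·δx/x)² = (-3×0.0340)² = 0.0104
δQ/Q = √(0.0395) = 0.199
Q = 57.00, so δQ = 0.199 × 57.00 = 11.3.

57.00 ± 11.3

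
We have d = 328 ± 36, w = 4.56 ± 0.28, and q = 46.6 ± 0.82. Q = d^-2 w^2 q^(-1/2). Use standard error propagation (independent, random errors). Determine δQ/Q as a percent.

Products/powers → add relative errors in quadrature, weighted by exponent:
  (-2·δd/d)² = (-2×0.110)² = 0.0482;  (2·δw/w)² = (2×0.0614)² = 0.0151;  (−½·δq/q)² = (-0.5×0.0176)² = 7.74e-05
δQ/Q = √(0.0633) = 0.252

25.2%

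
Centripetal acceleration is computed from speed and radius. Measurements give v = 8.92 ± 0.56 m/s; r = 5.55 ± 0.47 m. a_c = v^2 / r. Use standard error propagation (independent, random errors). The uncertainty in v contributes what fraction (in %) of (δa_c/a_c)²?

(δa_c/a_c)² = (2·δv/v)² + (-1·δr/r)²
  v term: (2×0.0628)² = 0.0158
  r term: (-1×0.0847)² = 0.00717
Total = 0.0229. Share from v = 0.0158/0.0229 = 0.687.

68.7%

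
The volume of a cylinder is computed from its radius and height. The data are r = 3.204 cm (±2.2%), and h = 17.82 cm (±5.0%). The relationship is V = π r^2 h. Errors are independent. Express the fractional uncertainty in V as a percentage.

For a monomial V ∝ r^2, h, fractional errors add in quadrature:
  (2·δr/r)² = (2×0.0220)² = 0.00194;  (1·δh/h)² = (1×0.0500)² = 0.00250
δV/V = √(0.00444) = 0.0666

6.66%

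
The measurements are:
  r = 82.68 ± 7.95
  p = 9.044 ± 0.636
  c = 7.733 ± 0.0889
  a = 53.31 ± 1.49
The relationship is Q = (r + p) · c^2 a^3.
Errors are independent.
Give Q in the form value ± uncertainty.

(8.310 ± 1.02) × 10^8

Let u = r + p = 91.72. δu = √(δr² + δp²) = √(63.2 + 0.404) = 7.98, so δu/u = 0.0869.
Q is then a monomial in u, c, a:
δQ/Q = √((δu/u)² + (2·δc/c)² + (3·δa/a)²) = √(0.00756 + 0.000529 + 0.00703) = 0.123
Q = 8.31e+08, so δQ = 0.123 × 8.31e+08 = 1.02e+08.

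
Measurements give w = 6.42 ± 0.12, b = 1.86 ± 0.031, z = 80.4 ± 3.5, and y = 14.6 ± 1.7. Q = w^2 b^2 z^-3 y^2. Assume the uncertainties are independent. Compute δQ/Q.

Since Q is a product/quotient, work with relative uncertainties:
  (2·δw/w)² = (2×0.0187)² = 0.00140;  (2·δb/b)² = (2×0.0167)² = 0.00111;  (-3·δz/z)² = (-3×0.0435)² = 0.0171;  (2·δy/y)² = (2×0.116)² = 0.0542
δQ/Q = √(0.0738) = 0.272

0.272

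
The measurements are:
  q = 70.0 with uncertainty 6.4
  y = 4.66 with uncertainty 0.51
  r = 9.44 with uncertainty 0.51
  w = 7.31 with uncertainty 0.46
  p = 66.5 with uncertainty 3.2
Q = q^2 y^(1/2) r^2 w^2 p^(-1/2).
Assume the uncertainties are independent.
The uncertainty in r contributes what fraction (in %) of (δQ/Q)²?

(δQ/Q)² = (2·δq/q)² + (½·δy/y)² + (2·δr/r)² + (2·δw/w)² + (−½·δp/p)²
  q term: (2×0.0914)² = 0.0334
  y term: (0.5×0.109)² = 0.00299
  r term: (2×0.0540)² = 0.0117
  w term: (2×0.0629)² = 0.0158
  p term: (-0.5×0.0481)² = 0.000579
Total = 0.0645. Share from r = 0.0117/0.0645 = 0.181.

18.1%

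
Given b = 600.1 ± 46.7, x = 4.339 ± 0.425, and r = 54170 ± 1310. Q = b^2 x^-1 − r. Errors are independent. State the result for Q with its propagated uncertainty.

28830 ± 15300

Let p = b^2·x^-1 = 83000. δp/p = √((2·δb/b)² + (-1·δx/x)²) = √(0.0242 + 0.00959) = 0.184, so δp = 15300.
Q = p − r: δQ = √(δp² + δr²) = √(2.33e+08 + 1.72e+06) = 15300
Q = 28830.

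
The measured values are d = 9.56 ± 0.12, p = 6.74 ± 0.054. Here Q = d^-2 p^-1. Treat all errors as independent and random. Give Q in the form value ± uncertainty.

For a monomial Q ∝ d^-2, p^-1, fractional errors add in quadrature:
  (-2·δd/d)² = (-2×0.0126)² = 0.000630;  (-1·δp/p)² = (-1×0.00801)² = 6.42e-05
δQ/Q = √(0.000694) = 0.0264
Q = 0.00162, so δQ = 0.0264 × 0.00162 = 4.28e-05.

(1.62 ± 0.0428) × 10^-3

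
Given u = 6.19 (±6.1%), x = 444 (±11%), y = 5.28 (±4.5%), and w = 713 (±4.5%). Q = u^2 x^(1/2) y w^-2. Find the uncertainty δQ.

0.00140

Products/powers → add relative errors in quadrature, weighted by exponent:
  (2·δu/u)² = (2×0.0610)² = 0.0149;  (½·δx/x)² = (0.5×0.110)² = 0.00303;  (1·δy/y)² = (1×0.0450)² = 0.00202;  (-2·δw/w)² = (-2×0.0450)² = 0.00810
δQ/Q = √(0.0280) = 0.167
Q = 0.00839, so δQ = 0.167 × 0.00839 = 0.00140.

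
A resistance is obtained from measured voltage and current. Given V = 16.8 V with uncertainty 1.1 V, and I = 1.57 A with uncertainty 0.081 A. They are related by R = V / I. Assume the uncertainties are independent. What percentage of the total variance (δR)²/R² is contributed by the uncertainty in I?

(δR/R)² = (1·δV/V)² + (-1·δI/I)²
  V term: (1×0.0655)² = 0.00429
  I term: (-1×0.0516)² = 0.00266
Total = 0.00695. Share from I = 0.00266/0.00695 = 0.383.

38.3%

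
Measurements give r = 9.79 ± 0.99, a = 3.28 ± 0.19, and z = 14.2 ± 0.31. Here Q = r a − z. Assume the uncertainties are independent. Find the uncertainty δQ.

Let p = r·a = 32.1. δp/p = √((1·δr/r)² + (1·δa/a)²) = √(0.0102 + 0.00336) = 0.117, so δp = 3.74.
Q = p − z: δQ = √(δp² + δz²) = √(14.0 + 0.0961) = 3.76

3.76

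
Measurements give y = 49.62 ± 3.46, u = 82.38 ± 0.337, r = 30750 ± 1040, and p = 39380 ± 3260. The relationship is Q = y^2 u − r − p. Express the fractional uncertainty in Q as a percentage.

21.5%

Let w = y^2·u = 202800. δw/w = √((2·δy/y)² + (1·δu/u)²) = √(0.0194 + 1.67e-05) = 0.140, so δw = 28300.
Q = w − r − p: δQ = √(δw² + δr² + δp²) = √(8.01e+08 + 1.08e+06 + 1.06e+07) = 28500
Q = 132700, so δQ/Q = 28500/132700 = 0.215.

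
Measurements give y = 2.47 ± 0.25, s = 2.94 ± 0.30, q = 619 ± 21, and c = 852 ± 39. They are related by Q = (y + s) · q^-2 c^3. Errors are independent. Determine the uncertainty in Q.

1480

Let u = y + s = 5.41. δu = √(δy² + δs²) = √(0.0625 + 0.0900) = 0.391, so δu/u = 0.0722.
Q is then a monomial in u, q, c:
δQ/Q = √((δu/u)² + (-2·δq/q)² + (3·δc/c)²) = √(0.00521 + 0.00460 + 0.0189) = 0.169
Q = 8730, so δQ = 0.169 × 8730 = 1480.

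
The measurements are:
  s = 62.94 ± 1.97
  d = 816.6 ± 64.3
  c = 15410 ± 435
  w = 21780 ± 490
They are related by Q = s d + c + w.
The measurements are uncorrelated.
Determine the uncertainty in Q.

Let p = s·d = 51400. δp/p = √((1·δs/s)² + (1·δd/d)²) = √(0.000980 + 0.00620) = 0.0847, so δp = 4360.
Q = p + c + w: δQ = √(δp² + δc² + δw²) = √(1.9e+07 + 1.89e+05 + 2.4e+05) = 4400

4400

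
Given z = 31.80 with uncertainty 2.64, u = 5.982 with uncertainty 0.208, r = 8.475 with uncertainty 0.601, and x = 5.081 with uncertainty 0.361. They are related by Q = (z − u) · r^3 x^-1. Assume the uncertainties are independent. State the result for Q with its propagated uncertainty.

3093 ± 763

Let w = z − u = 25.82. δw = √(δz² + δu²) = √(6.97 + 0.0433) = 2.65, so δw/w = 0.103.
Q is then a monomial in w, r, x:
δQ/Q = √((δw/w)² + (3·δr/r)² + (-1·δx/x)²) = √(0.0105 + 0.0453 + 0.00505) = 0.247
Q = 3093, so δQ = 0.247 × 3093 = 763.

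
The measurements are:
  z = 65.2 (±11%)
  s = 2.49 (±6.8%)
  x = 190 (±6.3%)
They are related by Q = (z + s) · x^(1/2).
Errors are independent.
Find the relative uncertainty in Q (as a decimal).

0.111

Let u = z + s = 67.7. δu = √(δz² + δs²) = √(51.4 + 0.0287) = 7.17, so δu/u = 0.106.
Q is then a monomial in u, x:
δQ/Q = √((δu/u)² + (½·δx/x)²) = √(0.0112 + 0.000992) = 0.111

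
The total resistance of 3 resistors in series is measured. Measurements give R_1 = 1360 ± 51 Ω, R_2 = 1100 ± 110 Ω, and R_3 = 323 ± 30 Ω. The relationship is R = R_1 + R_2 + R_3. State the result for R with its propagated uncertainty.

2780 ± 125 Ω

Absolute uncertainties add in quadrature for a linear combination:
  (δR_1)² = 2600;  (δR_2)² = 12100;  (δR_3)² = 900
δR = √(15600) = 125 Ω
R = 2780 Ω.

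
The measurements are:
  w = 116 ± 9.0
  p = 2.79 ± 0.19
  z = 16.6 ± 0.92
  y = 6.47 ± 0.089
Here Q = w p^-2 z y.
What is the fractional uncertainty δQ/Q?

0.167

Q is a product of powers, so relative uncertainties combine in quadrature:
  (1·δw/w)² = (1×0.0776)² = 0.00602;  (-2·δp/p)² = (-2×0.0681)² = 0.0186;  (1·δz/z)² = (1×0.0554)² = 0.00307;  (1·δy/y)² = (1×0.0138)² = 0.000189
δQ/Q = √(0.0278) = 0.167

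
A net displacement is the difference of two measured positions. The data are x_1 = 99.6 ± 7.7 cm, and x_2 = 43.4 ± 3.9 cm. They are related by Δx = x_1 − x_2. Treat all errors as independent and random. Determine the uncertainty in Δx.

8.63 cm

Δx is a linear combination, so absolute uncertainties add in quadrature:
  (δx_1)² = 59.3;  (δx_2)² = 15.2
δΔx = √(74.5) = 8.63 cm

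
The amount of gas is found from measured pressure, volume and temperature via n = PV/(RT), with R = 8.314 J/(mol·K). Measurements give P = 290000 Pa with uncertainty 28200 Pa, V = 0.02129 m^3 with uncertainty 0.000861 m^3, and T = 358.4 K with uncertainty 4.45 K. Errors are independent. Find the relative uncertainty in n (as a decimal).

Each factor contributes (exponent × relative error)² to (δn/n)²:
  (1·δP/P)² = (1×0.0972)² = 0.00946;  (1·δV/V)² = (1×0.0404)² = 0.00164;  (-1·δT/T)² = (-1×0.0124)² = 0.000154
δn/n = √(0.0112) = 0.106

0.106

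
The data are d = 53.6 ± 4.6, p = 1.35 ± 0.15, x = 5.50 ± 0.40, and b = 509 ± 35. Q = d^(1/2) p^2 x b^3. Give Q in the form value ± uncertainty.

Relative error in a monomial: (δQ/Q)² = Σ (nᵢ · δxᵢ/xᵢ)².
  (½·δd/d)² = (0.5×0.0858)² = 0.00184;  (2·δp/p)² = (2×0.111)² = 0.0494;  (1·δx/x)² = (1×0.0727)² = 0.00529;  (3·δb/b)² = (3×0.0688)² = 0.0426
δQ/Q = √(0.0991) = 0.315
Q = 9.68e+09, so δQ = 0.315 × 9.68e+09 = 3.05e+09.

(9.68 ± 3.05) × 10^9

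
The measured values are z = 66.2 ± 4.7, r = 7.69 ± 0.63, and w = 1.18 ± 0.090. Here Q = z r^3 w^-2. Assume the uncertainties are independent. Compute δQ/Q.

0.298

Relative error in a monomial: (δQ/Q)² = Σ (nᵢ · δxᵢ/xᵢ)².
  (1·δz/z)² = (1×0.0710)² = 0.00504;  (3·δr/r)² = (3×0.0819)² = 0.0604;  (-2·δw/w)² = (-2×0.0763)² = 0.0233
δQ/Q = √(0.0887) = 0.298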